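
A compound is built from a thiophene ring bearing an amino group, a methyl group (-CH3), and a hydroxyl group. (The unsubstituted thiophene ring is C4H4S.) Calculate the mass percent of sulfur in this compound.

Atom tally by fragment:
  thiophene ring core → C:4 H:4 S:1
  (− 3 ring H displaced by substituents)
  + NH2 → N:1 H:2
  + CH3 → C:1 H:3
  + OH → O:1 H:1
Element totals:
  C: 5
  H: 7
  N: 1
  O: 1
  S: 1
Molecular formula: C5H7NOS.
Molar mass = 129.177 g/mol.
Mass from S: 1 × 32.06 = 32.060 g/mol.
%S = 32.060 / 129.177 × 100 = 24.82%.

24.82%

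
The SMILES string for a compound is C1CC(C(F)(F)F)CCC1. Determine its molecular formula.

C7H11F3

Atom tally by fragment:
  cyclohexane ring core → C:6 H:12
  (− 1 ring H displaced by substituents)
  + CF3 → C:1 F:3
Element totals:
  C: 7
  H: 11
  F: 3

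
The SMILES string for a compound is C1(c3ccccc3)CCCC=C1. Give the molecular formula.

C12H14

Atom tally by fragment:
  cyclohexene ring core → C:6 H:10
  (− 1 ring H displaced by substituents)
  + C6H5 → C:6 H:5
Element totals:
  C: 12
  H: 14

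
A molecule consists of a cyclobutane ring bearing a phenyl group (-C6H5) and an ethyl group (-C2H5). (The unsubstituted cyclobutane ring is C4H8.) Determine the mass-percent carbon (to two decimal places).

89.94%

Atom tally by fragment:
  cyclobutane ring core → C:4 H:8
  (− 2 ring H displaced by substituents)
  + C6H5 → C:6 H:5
  + C2H5 → C:2 H:5
Element totals:
  C: 12
  H: 16
Molecular formula: C12H16.
Molar mass = 160.260 g/mol.
Mass from C: 12 × 12.011 = 144.132 g/mol.
%C = 144.132 / 160.260 × 100 = 89.94%.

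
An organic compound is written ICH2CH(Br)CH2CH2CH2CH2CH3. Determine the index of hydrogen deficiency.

0

Atom tally by fragment:
  ICH2 → C:1 H:2 I:1
  CH(Br) → C:1 H:1 Br:1
  CH2 → C:1 H:2
  CH2 → C:1 H:2
  CH2 → C:1 H:2
  CH2 → C:1 H:2
  CH3 → C:1 H:3
Element totals:
  C: 7
  H: 14
  Br: 1
  I: 1
Molecular formula: C7H14BrI.
DoU = (2C + 2 + N − H − X) / 2 = (2·7 + 2 + 0 − 14 − 2) / 2 = 0.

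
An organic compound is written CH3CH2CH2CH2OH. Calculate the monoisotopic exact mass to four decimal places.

74.0732

Atom tally by fragment:
  CH3 → C:1 H:3
  CH2 → C:1 H:2
  CH2 → C:1 H:2
  CH2OH → C:1 H:3 O:1
Element totals:
  C: 4
  H: 10
  O: 1
Molecular formula: C4H10O.
  M = 4(12.0) + 10(1.007825) + 15.994915
    = 48.000000 + 10.078250 + 15.994915 = 74.073165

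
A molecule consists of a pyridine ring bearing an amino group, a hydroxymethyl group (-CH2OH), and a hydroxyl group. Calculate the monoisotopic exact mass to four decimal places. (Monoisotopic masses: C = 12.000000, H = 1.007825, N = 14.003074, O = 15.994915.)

Atom tally by fragment:
  pyridine ring core → C:5 H:5 N:1
  (− 3 ring H displaced by substituents)
  + NH2 → N:1 H:2
  + CH2OH → C:1 H:3 O:1
  + OH → O:1 H:1
Element totals:
  C: 6
  H: 8
  N: 2
  O: 2
Molecular formula: C6H8N2O2.
  M = 6(12.0) + 8(1.007825) + 2(14.003074) + 2(15.994915)
    = 72.000000 + 8.062600 + 28.006148 + 31.989830 = 140.058578

140.0586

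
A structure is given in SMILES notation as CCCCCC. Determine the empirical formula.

C3H7

Atom tally by fragment:
  CH3 → C:1 H:3
  CH2 → C:1 H:2
  CH2 → C:1 H:2
  CH2 → C:1 H:2
  CH2 → C:1 H:2
  CH3 → C:1 H:3
Element totals:
  C: 6
  H: 14
Molecular formula: C6H14.
gcd of subscripts = 2; dividing each by 2:
  C: 6/2 = 3
  H: 14/2 = 7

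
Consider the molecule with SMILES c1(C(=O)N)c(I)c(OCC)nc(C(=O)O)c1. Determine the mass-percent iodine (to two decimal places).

37.76%

Atom tally by fragment:
  pyridine ring core → C:5 H:5 N:1
  (− 4 ring H displaced by substituents)
  + CONH2 → C:1 H:2 O:1 N:1
  + I → I:1
  + OC2H5 → C:2 H:5 O:1
  + COOH → C:1 H:1 O:2
Element totals:
  C: 9
  H: 9
  I: 1
  N: 2
  O: 4
Molecular formula: C9H9IN2O4.
Molar mass = 336.085 g/mol.
Mass from I: 1 × 126.904 = 126.904 g/mol.
%I = 126.904 / 336.085 × 100 = 37.76%.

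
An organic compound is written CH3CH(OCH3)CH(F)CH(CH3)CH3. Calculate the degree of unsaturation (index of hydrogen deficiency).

Atom tally by fragment:
  CH3 → C:1 H:3
  CH(OCH3) → C:2 H:4 O:1
  CH(F) → C:1 H:1 F:1
  CH(CH3) → C:2 H:4
  CH3 → C:1 H:3
Element totals:
  C: 7
  H: 15
  F: 1
  O: 1
Molecular formula: C7H15FO.
DoU = (2C + 2 + N − H − X) / 2 = (2·7 + 2 + 0 − 15 − 1) / 2 = 0.

0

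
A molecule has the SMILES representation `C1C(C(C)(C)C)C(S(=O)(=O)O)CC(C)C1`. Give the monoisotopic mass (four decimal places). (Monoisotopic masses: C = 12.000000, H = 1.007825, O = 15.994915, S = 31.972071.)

Atom tally by fragment:
  cyclohexane ring core → C:6 H:12
  (− 3 ring H displaced by substituents)
  + C(CH3)3 → C:4 H:9
  + SO3H → S:1 O:3 H:1
  + CH3 → C:1 H:3
Element totals:
  C: 11
  H: 22
  O: 3
  S: 1
Molecular formula: C11H22O3S.
  M = 11(12.0) + 22(1.007825) + 3(15.994915) + 31.972071
    = 132.000000 + 22.172150 + 47.984745 + 31.972071 = 234.128966

234.1290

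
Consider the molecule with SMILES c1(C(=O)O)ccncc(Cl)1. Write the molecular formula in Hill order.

C6H4ClNO2

Atom tally by fragment:
  pyridine ring core → C:5 H:5 N:1
  (− 2 ring H displaced by substituents)
  + COOH → C:1 H:1 O:2
  + Cl → Cl:1
Element totals:
  C: 6
  H: 4
  Cl: 1
  N: 1
  O: 2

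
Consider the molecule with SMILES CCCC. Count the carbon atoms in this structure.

Atom tally by fragment:
  CH3 → C:1 H:3
  CH2 → C:1 H:2
  CH2 → C:1 H:2
  CH3 → C:1 H:3
Element totals:
  C: 4
  H: 10

4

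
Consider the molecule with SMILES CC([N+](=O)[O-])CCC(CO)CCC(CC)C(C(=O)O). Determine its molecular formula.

Atom tally by fragment:
  CH3 → C:1 H:3
  CH(NO2) → C:1 H:1 N:1 O:2
  CH2 → C:1 H:2
  CH2 → C:1 H:2
  CH(CH2OH) → C:2 H:4 O:1
  CH2 → C:1 H:2
  CH2 → C:1 H:2
  CH(C2H5) → C:3 H:6
  CH2COOH → C:2 H:3 O:2
Element totals:
  C: 13
  H: 25
  N: 1
  O: 5

C13H25NO5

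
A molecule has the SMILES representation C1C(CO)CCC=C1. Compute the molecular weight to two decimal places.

Atom tally by fragment:
  cyclohexene ring core → C:6 H:10
  (− 1 ring H displaced by substituents)
  + CH2OH → C:1 H:3 O:1
Element totals:
  C: 7
  H: 12
  O: 1
Molecular formula: C7H12O.
  M = 7(12.011) + 12(1.008) + 15.999
    = 84.077 + 12.096 + 15.999 = 112.172

112.17 g/mol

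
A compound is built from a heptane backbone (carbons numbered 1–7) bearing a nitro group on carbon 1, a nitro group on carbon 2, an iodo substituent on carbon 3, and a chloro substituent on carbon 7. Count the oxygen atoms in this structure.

4

Atom tally by fragment:
  O2NCH2 → C:1 H:2 N:1 O:2
  CH(NO2) → C:1 H:1 N:1 O:2
  CH(I) → C:1 H:1 I:1
  CH2 → C:1 H:2
  CH2 → C:1 H:2
  CH2 → C:1 H:2
  CH2Cl → C:1 H:2 Cl:1
Element totals:
  C: 7
  H: 12
  Cl: 1
  I: 1
  N: 2
  O: 4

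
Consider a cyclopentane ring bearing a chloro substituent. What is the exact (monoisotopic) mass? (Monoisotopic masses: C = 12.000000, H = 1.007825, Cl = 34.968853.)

104.0393

Atom tally by fragment:
  cyclopentane ring core → C:5 H:10
  (− 1 ring H displaced by substituents)
  + Cl → Cl:1
Element totals:
  C: 5
  H: 9
  Cl: 1
Molecular formula: C5H9Cl.
  M = 5(12.0) + 9(1.007825) + 34.968853
    = 60.000000 + 9.070425 + 34.968853 = 104.039278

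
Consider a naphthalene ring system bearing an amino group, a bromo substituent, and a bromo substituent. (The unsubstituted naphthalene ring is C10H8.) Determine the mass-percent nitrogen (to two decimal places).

Atom tally by fragment:
  naphthalene ring system core → C:10 H:8
  (− 3 ring H displaced by substituents)
  + NH2 → N:1 H:2
  + Br → Br:1
  + Br → Br:1
Element totals:
  C: 10
  H: 7
  Br: 2
  N: 1
Molecular formula: C10H7Br2N.
Molar mass = 300.981 g/mol.
Mass from N: 1 × 14.007 = 14.007 g/mol.
%N = 14.007 / 300.981 × 100 = 4.65%.

4.65%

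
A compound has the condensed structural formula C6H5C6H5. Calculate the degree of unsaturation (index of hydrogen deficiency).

8

Atom tally by fragment:
  benzene ring core → C:6 H:6
  (− 1 ring H displaced by substituents)
  + C6H5 → C:6 H:5
Element totals:
  C: 12
  H: 10
Molecular formula: C12H10.
DoU = (2C + 2 + N − H − X) / 2 = (2·12 + 2 + 0 − 10 − 0) / 2 = 8.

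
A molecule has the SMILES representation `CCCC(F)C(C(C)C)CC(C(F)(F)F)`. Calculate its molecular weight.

228.27 g/mol

Atom tally by fragment:
  CH3 → C:1 H:3
  CH2 → C:1 H:2
  CH2 → C:1 H:2
  CH(F) → C:1 H:1 F:1
  CH(CH(CH3)2) → C:4 H:8
  CH2 → C:1 H:2
  CH2CF3 → C:2 H:2 F:3
Element totals:
  C: 11
  H: 20
  F: 4
Molecular formula: C11H20F4.
  M = 11(12.011) + 20(1.008) + 4(18.998)
    = 132.121 + 20.160 + 75.992 = 228.273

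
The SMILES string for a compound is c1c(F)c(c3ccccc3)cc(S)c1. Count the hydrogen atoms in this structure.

Atom tally by fragment:
  benzene ring core → C:6 H:6
  (− 3 ring H displaced by substituents)
  + F → F:1
  + C6H5 → C:6 H:5
  + SH → S:1 H:1
Element totals:
  C: 12
  H: 9
  F: 1
  S: 1

9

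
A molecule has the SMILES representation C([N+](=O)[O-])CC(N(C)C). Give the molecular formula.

C5H12N2O2

Atom tally by fragment:
  O2NCH2 → C:1 H:2 N:1 O:2
  CH2 → C:1 H:2
  CH2N(CH3)2 → C:3 H:8 N:1
Element totals:
  C: 5
  H: 12
  N: 2
  O: 2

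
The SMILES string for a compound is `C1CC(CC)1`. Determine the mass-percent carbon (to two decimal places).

85.63%

Atom tally by fragment:
  cyclopropane ring core → C:3 H:6
  (− 1 ring H displaced by substituents)
  + C2H5 → C:2 H:5
Element totals:
  C: 5
  H: 10
Molecular formula: C5H10.
Molar mass = 70.135 g/mol.
Mass from C: 5 × 12.011 = 60.055 g/mol.
%C = 60.055 / 70.135 × 100 = 85.63%.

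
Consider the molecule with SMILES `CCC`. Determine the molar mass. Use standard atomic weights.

44.10 g/mol

Atom tally by fragment:
  CH3 → C:1 H:3
  CH2 → C:1 H:2
  CH3 → C:1 H:3
Element totals:
  C: 3
  H: 8
Molecular formula: C3H8.
  M = 3(12.011) + 8(1.008)
    = 36.033 + 8.064 = 44.097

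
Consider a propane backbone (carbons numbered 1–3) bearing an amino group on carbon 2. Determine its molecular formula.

C3H9N

Atom tally by fragment:
  CH3 → C:1 H:3
  CH(NH2) → C:1 H:3 N:1
  CH3 → C:1 H:3
Element totals:
  C: 3
  H: 9
  N: 1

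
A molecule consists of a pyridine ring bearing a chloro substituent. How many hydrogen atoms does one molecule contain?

4

Atom tally by fragment:
  pyridine ring core → C:5 H:5 N:1
  (− 1 ring H displaced by substituents)
  + Cl → Cl:1
Element totals:
  C: 5
  H: 4
  Cl: 1
  N: 1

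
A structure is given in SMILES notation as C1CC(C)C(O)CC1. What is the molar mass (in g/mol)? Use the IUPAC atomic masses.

Atom tally by fragment:
  cyclohexane ring core → C:6 H:12
  (− 2 ring H displaced by substituents)
  + CH3 → C:1 H:3
  + OH → O:1 H:1
Element totals:
  C: 7
  H: 14
  O: 1
Molecular formula: C7H14O.
  M = 7(12.011) + 14(1.008) + 15.999
    = 84.077 + 14.112 + 15.999 = 114.188

114.19 g/mol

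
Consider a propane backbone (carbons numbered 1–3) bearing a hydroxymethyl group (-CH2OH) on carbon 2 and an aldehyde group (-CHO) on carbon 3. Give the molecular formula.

C5H10O2

Atom tally by fragment:
  CH3 → C:1 H:3
  CH(CH2OH) → C:2 H:4 O:1
  CH2CHO → C:2 H:3 O:1
Element totals:
  C: 5
  H: 10
  O: 2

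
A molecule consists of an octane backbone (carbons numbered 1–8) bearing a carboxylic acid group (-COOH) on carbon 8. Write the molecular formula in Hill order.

Atom tally by fragment:
  CH3 → C:1 H:3
  CH2 → C:1 H:2
  CH2 → C:1 H:2
  CH2 → C:1 H:2
  CH2 → C:1 H:2
  CH2 → C:1 H:2
  CH2 → C:1 H:2
  CH2COOH → C:2 H:3 O:2
Element totals:
  C: 9
  H: 18
  O: 2

C9H18O2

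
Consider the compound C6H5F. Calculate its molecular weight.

Atom tally by fragment:
  benzene ring core → C:6 H:6
  (− 1 ring H displaced by substituents)
  + F → F:1
Element totals:
  C: 6
  H: 5
  F: 1
Molecular formula: C6H5F.
  M = 6(12.011) + 5(1.008) + 18.998
    = 72.066 + 5.040 + 18.998 = 96.104

96.10 g/mol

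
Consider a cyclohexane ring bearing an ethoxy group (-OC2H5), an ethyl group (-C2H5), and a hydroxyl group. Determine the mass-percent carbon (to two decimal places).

Atom tally by fragment:
  cyclohexane ring core → C:6 H:12
  (− 3 ring H displaced by substituents)
  + OC2H5 → C:2 H:5 O:1
  + C2H5 → C:2 H:5
  + OH → O:1 H:1
Element totals:
  C: 10
  H: 20
  O: 2
Molecular formula: C10H20O2.
Molar mass = 172.268 g/mol.
Mass from C: 10 × 12.011 = 120.110 g/mol.
%C = 120.110 / 172.268 × 100 = 69.72%.

69.72%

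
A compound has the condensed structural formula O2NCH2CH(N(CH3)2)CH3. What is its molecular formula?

Element totals:
  C: 5
  H: 12
  N: 2
  O: 2

C5H12N2O2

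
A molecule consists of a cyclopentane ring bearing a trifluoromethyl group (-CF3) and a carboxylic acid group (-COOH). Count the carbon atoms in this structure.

Atom tally by fragment:
  cyclopentane ring core → C:5 H:10
  (− 2 ring H displaced by substituents)
  + CF3 → C:1 F:3
  + COOH → C:1 H:1 O:2
Element totals:
  C: 7
  H: 9
  F: 3
  O: 2

7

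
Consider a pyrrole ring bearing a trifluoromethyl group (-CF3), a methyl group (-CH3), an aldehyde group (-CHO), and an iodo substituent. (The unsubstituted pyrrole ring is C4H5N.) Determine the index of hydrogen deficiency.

Atom tally by fragment:
  pyrrole ring core → C:4 H:5 N:1
  (− 4 ring H displaced by substituents)
  + CF3 → C:1 F:3
  + CH3 → C:1 H:3
  + CHO → C:1 H:1 O:1
  + I → I:1
Element totals:
  C: 7
  H: 5
  F: 3
  I: 1
  N: 1
  O: 1
Molecular formula: C7H5F3INO.
DoU = (2C + 2 + N − H − X) / 2 = (2·7 + 2 + 1 − 5 − 4) / 2 = 4.

4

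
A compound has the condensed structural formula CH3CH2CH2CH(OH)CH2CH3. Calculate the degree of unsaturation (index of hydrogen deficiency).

0

Atom tally by fragment:
  CH3 → C:1 H:3
  CH2 → C:1 H:2
  CH2 → C:1 H:2
  CH(OH) → C:1 H:2 O:1
  CH2 → C:1 H:2
  CH3 → C:1 H:3
Element totals:
  C: 6
  H: 14
  O: 1
Molecular formula: C6H14O.
DoU = (2C + 2 + N − H − X) / 2 = (2·6 + 2 + 0 − 14 − 0) / 2 = 0.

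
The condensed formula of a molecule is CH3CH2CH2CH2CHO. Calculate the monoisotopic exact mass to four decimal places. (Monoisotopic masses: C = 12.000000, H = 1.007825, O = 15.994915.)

86.0732

Atom tally by fragment:
  CH3 → C:1 H:3
  CH2 → C:1 H:2
  CH2 → C:1 H:2
  CH2CHO → C:2 H:3 O:1
Element totals:
  C: 5
  H: 10
  O: 1
Molecular formula: C5H10O.
  M = 5(12.0) + 10(1.007825) + 15.994915
    = 60.000000 + 10.078250 + 15.994915 = 86.073165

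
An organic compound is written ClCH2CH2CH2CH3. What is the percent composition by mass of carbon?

51.90%

Element totals:
  C: 4
  H: 9
  Cl: 1
Molecular formula: C4H9Cl.
Molar mass = 92.566 g/mol.
Mass from C: 4 × 12.011 = 48.044 g/mol.
%C = 48.044 / 92.566 × 100 = 51.90%.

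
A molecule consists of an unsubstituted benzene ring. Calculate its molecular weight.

78.11 g/mol

Atom tally by fragment:
  benzene ring core → C:6 H:6
Element totals:
  C: 6
  H: 6
Molecular formula: C6H6.
  M = 6(12.011) + 6(1.008)
    = 72.066 + 6.048 = 78.114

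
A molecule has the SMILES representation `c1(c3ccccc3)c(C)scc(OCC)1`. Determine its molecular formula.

Atom tally by fragment:
  thiophene ring core → C:4 H:4 S:1
  (− 3 ring H displaced by substituents)
  + C6H5 → C:6 H:5
  + CH3 → C:1 H:3
  + OC2H5 → C:2 H:5 O:1
Element totals:
  C: 13
  H: 14
  O: 1
  S: 1

C13H14OS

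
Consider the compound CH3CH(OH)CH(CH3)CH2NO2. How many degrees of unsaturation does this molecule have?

Atom tally by fragment:
  CH3 → C:1 H:3
  CH(OH) → C:1 H:2 O:1
  CH(CH3) → C:2 H:4
  CH2NO2 → C:1 H:2 N:1 O:2
Element totals:
  C: 5
  H: 11
  N: 1
  O: 3
Molecular formula: C5H11NO3.
DoU = (2C + 2 + N − H − X) / 2 = (2·5 + 2 + 1 − 11 − 0) / 2 = 1.

1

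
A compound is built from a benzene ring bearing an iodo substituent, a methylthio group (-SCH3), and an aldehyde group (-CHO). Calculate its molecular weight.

278.11 g/mol

Atom tally by fragment:
  benzene ring core → C:6 H:6
  (− 3 ring H displaced by substituents)
  + I → I:1
  + SCH3 → C:1 H:3 S:1
  + CHO → C:1 H:1 O:1
Element totals:
  C: 8
  H: 7
  I: 1
  O: 1
  S: 1
Molecular formula: C8H7IOS.
  M = 8(12.011) + 7(1.008) + 126.904 + 15.999 + 32.06
    = 96.088 + 7.056 + 126.904 + 15.999 + 32.060 = 278.107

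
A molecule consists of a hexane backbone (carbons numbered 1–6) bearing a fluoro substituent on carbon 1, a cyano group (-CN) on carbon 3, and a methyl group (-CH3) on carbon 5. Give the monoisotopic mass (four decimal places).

Atom tally by fragment:
  FCH2 → C:1 H:2 F:1
  CH2 → C:1 H:2
  CH(CN) → C:2 H:1 N:1
  CH2 → C:1 H:2
  CH(CH3) → C:2 H:4
  CH3 → C:1 H:3
Element totals:
  C: 8
  H: 14
  F: 1
  N: 1
Molecular formula: C8H14FN.
  M = 8(12.0) + 14(1.007825) + 18.998403 + 14.003074
    = 96.000000 + 14.109550 + 18.998403 + 14.003074 = 143.111027

143.1110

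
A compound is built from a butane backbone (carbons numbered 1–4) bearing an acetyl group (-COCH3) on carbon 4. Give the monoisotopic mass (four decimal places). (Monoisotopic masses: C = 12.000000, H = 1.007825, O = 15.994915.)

Atom tally by fragment:
  CH3 → C:1 H:3
  CH2 → C:1 H:2
  CH2 → C:1 H:2
  CH2COCH3 → C:3 H:5 O:1
Element totals:
  C: 6
  H: 12
  O: 1
Molecular formula: C6H12O.
  M = 6(12.0) + 12(1.007825) + 15.994915
    = 72.000000 + 12.093900 + 15.994915 = 100.088815

100.0888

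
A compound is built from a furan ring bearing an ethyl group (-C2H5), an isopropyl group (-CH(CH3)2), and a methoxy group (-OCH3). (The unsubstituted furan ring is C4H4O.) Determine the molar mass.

Atom tally by fragment:
  furan ring core → C:4 H:4 O:1
  (− 3 ring H displaced by substituents)
  + C2H5 → C:2 H:5
  + CH(CH3)2 → C:3 H:7
  + OCH3 → C:1 H:3 O:1
Element totals:
  C: 10
  H: 16
  O: 2
Molecular formula: C10H16O2.
  M = 10(12.011) + 16(1.008) + 2(15.999)
    = 120.110 + 16.128 + 31.998 = 168.236

168.24 g/mol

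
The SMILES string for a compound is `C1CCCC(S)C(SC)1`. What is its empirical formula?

C7H14S2

Atom tally by fragment:
  cyclohexane ring core → C:6 H:12
  (− 2 ring H displaced by substituents)
  + SH → S:1 H:1
  + SCH3 → C:1 H:3 S:1
Element totals:
  C: 7
  H: 14
  S: 2
Molecular formula: C7H14S2.
gcd of subscripts (7, 14, 2) = 1, so the empirical formula equals the molecular formula.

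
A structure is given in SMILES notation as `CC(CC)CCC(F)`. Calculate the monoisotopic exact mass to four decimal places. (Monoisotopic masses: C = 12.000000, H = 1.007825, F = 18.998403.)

Atom tally by fragment:
  CH3 → C:1 H:3
  CH(C2H5) → C:3 H:6
  CH2 → C:1 H:2
  CH2 → C:1 H:2
  CH2F → C:1 H:2 F:1
Element totals:
  C: 7
  H: 15
  F: 1
Molecular formula: C7H15F.
  M = 7(12.0) + 15(1.007825) + 18.998403
    = 84.000000 + 15.117375 + 18.998403 = 118.115778

118.1158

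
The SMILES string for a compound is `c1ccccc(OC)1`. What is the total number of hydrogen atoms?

Atom tally by fragment:
  benzene ring core → C:6 H:6
  (− 1 ring H displaced by substituents)
  + OCH3 → C:1 H:3 O:1
Element totals:
  C: 7
  H: 8
  O: 1

8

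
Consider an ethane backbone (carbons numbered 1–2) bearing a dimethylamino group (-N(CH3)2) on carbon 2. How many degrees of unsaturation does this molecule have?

Atom tally by fragment:
  CH3 → C:1 H:3
  CH2N(CH3)2 → C:3 H:8 N:1
Element totals:
  C: 4
  H: 11
  N: 1
Molecular formula: C4H11N.
DoU = (2C + 2 + N − H − X) / 2 = (2·4 + 2 + 1 − 11 − 0) / 2 = 0.

0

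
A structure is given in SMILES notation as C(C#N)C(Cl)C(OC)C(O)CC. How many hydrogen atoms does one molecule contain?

Atom tally by fragment:
  NCCH2 → C:2 H:2 N:1
  CH(Cl) → C:1 H:1 Cl:1
  CH(OCH3) → C:2 H:4 O:1
  CH(OH) → C:1 H:2 O:1
  CH2 → C:1 H:2
  CH3 → C:1 H:3
Element totals:
  C: 8
  H: 14
  Cl: 1
  N: 1
  O: 2

14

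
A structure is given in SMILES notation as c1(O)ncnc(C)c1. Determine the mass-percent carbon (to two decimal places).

Atom tally by fragment:
  pyrimidine ring core → C:4 H:4 N:2
  (− 2 ring H displaced by substituents)
  + OH → O:1 H:1
  + CH3 → C:1 H:3
Element totals:
  C: 5
  H: 6
  N: 2
  O: 1
Molecular formula: C5H6N2O.
Molar mass = 110.116 g/mol.
Mass from C: 5 × 12.011 = 60.055 g/mol.
%C = 60.055 / 110.116 × 100 = 54.54%.

54.54%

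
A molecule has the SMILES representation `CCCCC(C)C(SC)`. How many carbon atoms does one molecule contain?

8

Atom tally by fragment:
  CH3 → C:1 H:3
  CH2 → C:1 H:2
  CH2 → C:1 H:2
  CH2 → C:1 H:2
  CH(CH3) → C:2 H:4
  CH2SCH3 → C:2 H:5 S:1
Element totals:
  C: 8
  H: 18
  S: 1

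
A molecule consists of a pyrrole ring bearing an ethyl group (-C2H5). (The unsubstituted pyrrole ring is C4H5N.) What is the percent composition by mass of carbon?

Atom tally by fragment:
  pyrrole ring core → C:4 H:5 N:1
  (− 1 ring H displaced by substituents)
  + C2H5 → C:2 H:5
Element totals:
  C: 6
  H: 9
  N: 1
Molecular formula: C6H9N.
Molar mass = 95.145 g/mol.
Mass from C: 6 × 12.011 = 72.066 g/mol.
%C = 72.066 / 95.145 × 100 = 75.74%.

75.74%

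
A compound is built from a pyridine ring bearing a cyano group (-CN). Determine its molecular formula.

C6H4N2

Atom tally by fragment:
  pyridine ring core → C:5 H:5 N:1
  (− 1 ring H displaced by substituents)
  + CN → C:1 N:1
Element totals:
  C: 6
  H: 4
  N: 2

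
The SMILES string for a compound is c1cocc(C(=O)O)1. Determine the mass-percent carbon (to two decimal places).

Atom tally by fragment:
  furan ring core → C:4 H:4 O:1
  (− 1 ring H displaced by substituents)
  + COOH → C:1 H:1 O:2
Element totals:
  C: 5
  H: 4
  O: 3
Molecular formula: C5H4O3.
Molar mass = 112.084 g/mol.
Mass from C: 5 × 12.011 = 60.055 g/mol.
%C = 60.055 / 112.084 × 100 = 53.58%.

53.58%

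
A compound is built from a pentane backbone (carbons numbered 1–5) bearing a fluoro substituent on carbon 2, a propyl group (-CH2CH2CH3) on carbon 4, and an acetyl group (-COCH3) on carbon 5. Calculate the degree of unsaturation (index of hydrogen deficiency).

1

Atom tally by fragment:
  CH3 → C:1 H:3
  CH(F) → C:1 H:1 F:1
  CH2 → C:1 H:2
  CH(CH2CH2CH3) → C:4 H:8
  CH2COCH3 → C:3 H:5 O:1
Element totals:
  C: 10
  H: 19
  F: 1
  O: 1
Molecular formula: C10H19FO.
DoU = (2C + 2 + N − H − X) / 2 = (2·10 + 2 + 0 − 19 − 1) / 2 = 1.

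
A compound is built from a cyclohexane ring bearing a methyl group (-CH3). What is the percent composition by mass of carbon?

Atom tally by fragment:
  cyclohexane ring core → C:6 H:12
  (− 1 ring H displaced by substituents)
  + CH3 → C:1 H:3
Element totals:
  C: 7
  H: 14
Molecular formula: C7H14.
Molar mass = 98.189 g/mol.
Mass from C: 7 × 12.011 = 84.077 g/mol.
%C = 84.077 / 98.189 × 100 = 85.63%.

85.63%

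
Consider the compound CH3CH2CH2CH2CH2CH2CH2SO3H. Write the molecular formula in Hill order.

Element totals:
  C: 7
  H: 16
  O: 3
  S: 1

C7H16O3S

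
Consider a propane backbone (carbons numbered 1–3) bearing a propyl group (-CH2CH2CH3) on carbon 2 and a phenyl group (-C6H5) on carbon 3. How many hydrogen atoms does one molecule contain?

18

Atom tally by fragment:
  CH3 → C:1 H:3
  CH(CH2CH2CH3) → C:4 H:8
  CH2C6H5 → C:7 H:7
Element totals:
  C: 12
  H: 18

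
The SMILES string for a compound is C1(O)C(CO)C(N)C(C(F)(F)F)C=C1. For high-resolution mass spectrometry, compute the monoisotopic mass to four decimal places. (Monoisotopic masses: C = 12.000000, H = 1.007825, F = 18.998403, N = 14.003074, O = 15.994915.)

Atom tally by fragment:
  cyclohexene ring core → C:6 H:10
  (− 4 ring H displaced by substituents)
  + OH → O:1 H:1
  + CH2OH → C:1 H:3 O:1
  + NH2 → N:1 H:2
  + CF3 → C:1 F:3
Element totals:
  C: 8
  H: 12
  F: 3
  N: 1
  O: 2
Molecular formula: C8H12F3NO2.
  M = 8(12.0) + 12(1.007825) + 3(18.998403) + 14.003074 + 2(15.994915)
    = 96.000000 + 12.093900 + 56.995209 + 14.003074 + 31.989830 = 211.082013

211.0820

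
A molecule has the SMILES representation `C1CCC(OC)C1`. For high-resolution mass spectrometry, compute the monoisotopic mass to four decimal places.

100.0888

Atom tally by fragment:
  cyclopentane ring core → C:5 H:10
  (− 1 ring H displaced by substituents)
  + OCH3 → C:1 H:3 O:1
Element totals:
  C: 6
  H: 12
  O: 1
Molecular formula: C6H12O.
  M = 6(12.0) + 12(1.007825) + 15.994915
    = 72.000000 + 12.093900 + 15.994915 = 100.088815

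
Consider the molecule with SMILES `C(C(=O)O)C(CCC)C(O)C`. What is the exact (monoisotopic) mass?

160.1099

Atom tally by fragment:
  HOOCCH2 → C:2 H:3 O:2
  CH(CH2CH2CH3) → C:4 H:8
  CH(OH) → C:1 H:2 O:1
  CH3 → C:1 H:3
Element totals:
  C: 8
  H: 16
  O: 3
Molecular formula: C8H16O3.
  M = 8(12.0) + 16(1.007825) + 3(15.994915)
    = 96.000000 + 16.125200 + 47.984745 = 160.109945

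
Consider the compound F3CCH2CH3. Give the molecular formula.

C3H5F3

Atom tally by fragment:
  F3CCH2 → C:2 H:2 F:3
  CH3 → C:1 H:3
Element totals:
  C: 3
  H: 5
  F: 3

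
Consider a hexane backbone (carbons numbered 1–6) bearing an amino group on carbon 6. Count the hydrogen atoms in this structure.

Atom tally by fragment:
  CH3 → C:1 H:3
  CH2 → C:1 H:2
  CH2 → C:1 H:2
  CH2 → C:1 H:2
  CH2 → C:1 H:2
  CH2NH2 → C:1 H:4 N:1
Element totals:
  C: 6
  H: 15
  N: 1

15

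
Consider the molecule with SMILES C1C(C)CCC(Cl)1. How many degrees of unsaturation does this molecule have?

1

Atom tally by fragment:
  cyclopentane ring core → C:5 H:10
  (− 2 ring H displaced by substituents)
  + CH3 → C:1 H:3
  + Cl → Cl:1
Element totals:
  C: 6
  H: 11
  Cl: 1
Molecular formula: C6H11Cl.
DoU = (2C + 2 + N − H − X) / 2 = (2·6 + 2 + 0 − 11 − 1) / 2 = 1.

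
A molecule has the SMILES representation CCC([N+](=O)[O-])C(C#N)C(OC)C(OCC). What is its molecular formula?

C10H18N2O4

Atom tally by fragment:
  CH3 → C:1 H:3
  CH2 → C:1 H:2
  CH(NO2) → C:1 H:1 N:1 O:2
  CH(CN) → C:2 H:1 N:1
  CH(OCH3) → C:2 H:4 O:1
  CH2OC2H5 → C:3 H:7 O:1
Element totals:
  C: 10
  H: 18
  N: 2
  O: 4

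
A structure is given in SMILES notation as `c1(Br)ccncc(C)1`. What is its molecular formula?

C6H6BrN

Atom tally by fragment:
  pyridine ring core → C:5 H:5 N:1
  (− 2 ring H displaced by substituents)
  + Br → Br:1
  + CH3 → C:1 H:3
Element totals:
  C: 6
  H: 6
  Br: 1
  N: 1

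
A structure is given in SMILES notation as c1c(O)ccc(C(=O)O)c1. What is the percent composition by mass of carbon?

Atom tally by fragment:
  benzene ring core → C:6 H:6
  (− 2 ring H displaced by substituents)
  + OH → O:1 H:1
  + COOH → C:1 H:1 O:2
Element totals:
  C: 7
  H: 6
  O: 3
Molecular formula: C7H6O3.
Molar mass = 138.122 g/mol.
Mass from C: 7 × 12.011 = 84.077 g/mol.
%C = 84.077 / 138.122 × 100 = 60.87%.

60.87%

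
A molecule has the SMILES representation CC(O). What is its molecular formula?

Atom tally by fragment:
  CH3 → C:1 H:3
  CH2OH → C:1 H:3 O:1
Element totals:
  C: 2
  H: 6
  O: 1

C2H6O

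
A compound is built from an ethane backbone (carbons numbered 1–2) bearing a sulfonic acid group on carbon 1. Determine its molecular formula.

C2H6O3S

Atom tally by fragment:
  HO3SCH2 → C:1 H:3 S:1 O:3
  CH3 → C:1 H:3
Element totals:
  C: 2
  H: 6
  O: 3
  S: 1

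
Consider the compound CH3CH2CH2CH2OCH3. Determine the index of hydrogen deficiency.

Atom tally by fragment:
  CH3 → C:1 H:3
  CH2 → C:1 H:2
  CH2 → C:1 H:2
  CH2OCH3 → C:2 H:5 O:1
Element totals:
  C: 5
  H: 12
  O: 1
Molecular formula: C5H12O.
DoU = (2C + 2 + N − H − X) / 2 = (2·5 + 2 + 0 − 12 − 0) / 2 = 0.

0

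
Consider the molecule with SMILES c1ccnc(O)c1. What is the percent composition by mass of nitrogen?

Atom tally by fragment:
  pyridine ring core → C:5 H:5 N:1
  (− 1 ring H displaced by substituents)
  + OH → O:1 H:1
Element totals:
  C: 5
  H: 5
  N: 1
  O: 1
Molecular formula: C5H5NO.
Molar mass = 95.101 g/mol.
Mass from N: 1 × 14.007 = 14.007 g/mol.
%N = 14.007 / 95.101 × 100 = 14.73%.

14.73%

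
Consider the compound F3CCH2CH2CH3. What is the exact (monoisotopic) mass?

Element totals:
  C: 4
  H: 7
  F: 3
Molecular formula: C4H7F3.
  M = 4(12.0) + 7(1.007825) + 3(18.998403)
    = 48.000000 + 7.054775 + 56.995209 = 112.049984

112.0500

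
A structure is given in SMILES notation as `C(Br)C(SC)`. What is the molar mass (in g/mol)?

Atom tally by fragment:
  BrCH2 → C:1 H:2 Br:1
  CH2SCH3 → C:2 H:5 S:1
Element totals:
  C: 3
  H: 7
  Br: 1
  S: 1
Molecular formula: C3H7BrS.
  M = 3(12.011) + 7(1.008) + 79.904 + 32.06
    = 36.033 + 7.056 + 79.904 + 32.060 = 155.053

155.05 g/mol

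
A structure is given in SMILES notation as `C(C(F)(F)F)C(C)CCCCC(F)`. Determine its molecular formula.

C9H16F4

Atom tally by fragment:
  F3CCH2 → C:2 H:2 F:3
  CH(CH3) → C:2 H:4
  CH2 → C:1 H:2
  CH2 → C:1 H:2
  CH2 → C:1 H:2
  CH2 → C:1 H:2
  CH2F → C:1 H:2 F:1
Element totals:
  C: 9
  H: 16
  F: 4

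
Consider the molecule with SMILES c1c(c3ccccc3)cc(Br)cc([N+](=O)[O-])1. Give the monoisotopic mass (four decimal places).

276.9738

Atom tally by fragment:
  benzene ring core → C:6 H:6
  (− 3 ring H displaced by substituents)
  + C6H5 → C:6 H:5
  + Br → Br:1
  + NO2 → N:1 O:2
Element totals:
  C: 12
  H: 8
  Br: 1
  N: 1
  O: 2
Molecular formula: C12H8BrNO2.
  M = 12(12.0) + 8(1.007825) + 78.918338 + 14.003074 + 2(15.994915)
    = 144.000000 + 8.062600 + 78.918338 + 14.003074 + 31.989830 = 276.973842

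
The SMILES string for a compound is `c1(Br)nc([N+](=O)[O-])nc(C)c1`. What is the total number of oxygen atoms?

2

Atom tally by fragment:
  pyrimidine ring core → C:4 H:4 N:2
  (− 3 ring H displaced by substituents)
  + Br → Br:1
  + NO2 → N:1 O:2
  + CH3 → C:1 H:3
Element totals:
  C: 5
  H: 4
  Br: 1
  N: 3
  O: 2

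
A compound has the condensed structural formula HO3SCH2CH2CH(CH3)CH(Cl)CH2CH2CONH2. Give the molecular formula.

C8H16ClNO4S

Element totals:
  C: 8
  H: 16
  Cl: 1
  N: 1
  O: 4
  S: 1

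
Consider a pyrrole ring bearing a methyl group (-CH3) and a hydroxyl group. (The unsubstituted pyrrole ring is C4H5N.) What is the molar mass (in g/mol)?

97.12 g/mol

Atom tally by fragment:
  pyrrole ring core → C:4 H:5 N:1
  (− 2 ring H displaced by substituents)
  + CH3 → C:1 H:3
  + OH → O:1 H:1
Element totals:
  C: 5
  H: 7
  N: 1
  O: 1
Molecular formula: C5H7NO.
  M = 5(12.011) + 7(1.008) + 14.007 + 15.999
    = 60.055 + 7.056 + 14.007 + 15.999 = 97.117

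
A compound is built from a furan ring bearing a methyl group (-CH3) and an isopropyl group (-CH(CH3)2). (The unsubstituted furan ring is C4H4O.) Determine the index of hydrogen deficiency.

Atom tally by fragment:
  furan ring core → C:4 H:4 O:1
  (− 2 ring H displaced by substituents)
  + CH3 → C:1 H:3
  + CH(CH3)2 → C:3 H:7
Element totals:
  C: 8
  H: 12
  O: 1
Molecular formula: C8H12O.
DoU = (2C + 2 + N − H − X) / 2 = (2·8 + 2 + 0 − 12 − 0) / 2 = 3.

3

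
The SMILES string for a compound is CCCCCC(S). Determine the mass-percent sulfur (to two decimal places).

27.11%

Atom tally by fragment:
  CH3 → C:1 H:3
  CH2 → C:1 H:2
  CH2 → C:1 H:2
  CH2 → C:1 H:2
  CH2 → C:1 H:2
  CH2SH → C:1 H:3 S:1
Element totals:
  C: 6
  H: 14
  S: 1
Molecular formula: C6H14S.
Molar mass = 118.238 g/mol.
Mass from S: 1 × 32.06 = 32.060 g/mol.
%S = 32.060 / 118.238 × 100 = 27.11%.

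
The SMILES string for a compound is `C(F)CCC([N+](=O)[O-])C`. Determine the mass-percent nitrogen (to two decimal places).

Atom tally by fragment:
  FCH2 → C:1 H:2 F:1
  CH2 → C:1 H:2
  CH2 → C:1 H:2
  CH(NO2) → C:1 H:1 N:1 O:2
  CH3 → C:1 H:3
Element totals:
  C: 5
  H: 10
  F: 1
  N: 1
  O: 2
Molecular formula: C5H10FNO2.
Molar mass = 135.138 g/mol.
Mass from N: 1 × 14.007 = 14.007 g/mol.
%N = 14.007 / 135.138 × 100 = 10.36%.

10.36%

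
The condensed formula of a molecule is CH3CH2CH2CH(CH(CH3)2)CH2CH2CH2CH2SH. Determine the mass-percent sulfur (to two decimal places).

17.02%

Atom tally by fragment:
  CH3 → C:1 H:3
  CH2 → C:1 H:2
  CH2 → C:1 H:2
  CH(CH(CH3)2) → C:4 H:8
  CH2 → C:1 H:2
  CH2 → C:1 H:2
  CH2 → C:1 H:2
  CH2SH → C:1 H:3 S:1
Element totals:
  C: 11
  H: 24
  S: 1
Molecular formula: C11H24S.
Molar mass = 188.373 g/mol.
Mass from S: 1 × 32.06 = 32.060 g/mol.
%S = 32.060 / 188.373 × 100 = 17.02%.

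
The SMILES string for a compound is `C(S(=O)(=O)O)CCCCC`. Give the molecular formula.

Atom tally by fragment:
  HO3SCH2 → C:1 H:3 S:1 O:3
  CH2 → C:1 H:2
  CH2 → C:1 H:2
  CH2 → C:1 H:2
  CH2 → C:1 H:2
  CH3 → C:1 H:3
Element totals:
  C: 6
  H: 14
  O: 3
  S: 1

C6H14O3S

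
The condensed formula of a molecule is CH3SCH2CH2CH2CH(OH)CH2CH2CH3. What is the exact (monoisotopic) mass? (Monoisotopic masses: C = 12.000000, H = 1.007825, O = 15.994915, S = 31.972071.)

162.1078

Atom tally by fragment:
  CH3SCH2 → C:2 H:5 S:1
  CH2 → C:1 H:2
  CH2 → C:1 H:2
  CH(OH) → C:1 H:2 O:1
  CH2 → C:1 H:2
  CH2 → C:1 H:2
  CH3 → C:1 H:3
Element totals:
  C: 8
  H: 18
  O: 1
  S: 1
Molecular formula: C8H18OS.
  M = 8(12.0) + 18(1.007825) + 15.994915 + 31.972071
    = 96.000000 + 18.140850 + 15.994915 + 31.972071 = 162.107836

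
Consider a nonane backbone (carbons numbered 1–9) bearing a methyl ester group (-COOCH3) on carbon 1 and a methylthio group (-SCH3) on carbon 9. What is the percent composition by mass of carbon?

62.02%

Atom tally by fragment:
  CH3OOCCH2 → C:3 H:5 O:2
  CH2 → C:1 H:2
  CH2 → C:1 H:2
  CH2 → C:1 H:2
  CH2 → C:1 H:2
  CH2 → C:1 H:2
  CH2 → C:1 H:2
  CH2 → C:1 H:2
  CH2SCH3 → C:2 H:5 S:1
Element totals:
  C: 12
  H: 24
  O: 2
  S: 1
Molecular formula: C12H24O2S.
Molar mass = 232.382 g/mol.
Mass from C: 12 × 12.011 = 144.132 g/mol.
%C = 144.132 / 232.382 × 100 = 62.02%.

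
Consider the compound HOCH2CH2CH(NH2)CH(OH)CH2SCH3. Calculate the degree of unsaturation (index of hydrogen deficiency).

0

Element totals:
  C: 6
  H: 15
  N: 1
  O: 2
  S: 1
Molecular formula: C6H15NO2S.
DoU = (2C + 2 + N − H − X) / 2 = (2·6 + 2 + 1 − 15 − 0) / 2 = 0.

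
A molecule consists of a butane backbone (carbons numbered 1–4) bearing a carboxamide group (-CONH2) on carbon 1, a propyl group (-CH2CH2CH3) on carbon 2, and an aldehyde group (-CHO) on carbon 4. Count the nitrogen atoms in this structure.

Atom tally by fragment:
  H2NOCCH2 → C:2 H:4 O:1 N:1
  CH(CH2CH2CH3) → C:4 H:8
  CH2 → C:1 H:2
  CH2CHO → C:2 H:3 O:1
Element totals:
  C: 9
  H: 17
  N: 1
  O: 2

1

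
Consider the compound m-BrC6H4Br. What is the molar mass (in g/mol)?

Element totals:
  C: 6
  H: 4
  Br: 2
Molecular formula: C6H4Br2.
  M = 6(12.011) + 4(1.008) + 2(79.904)
    = 72.066 + 4.032 + 159.808 = 235.906

235.91 g/mol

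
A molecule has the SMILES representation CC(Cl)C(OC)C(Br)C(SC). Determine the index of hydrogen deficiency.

0

Atom tally by fragment:
  CH3 → C:1 H:3
  CH(Cl) → C:1 H:1 Cl:1
  CH(OCH3) → C:2 H:4 O:1
  CH(Br) → C:1 H:1 Br:1
  CH2SCH3 → C:2 H:5 S:1
Element totals:
  C: 7
  H: 14
  Br: 1
  Cl: 1
  O: 1
  S: 1
Molecular formula: C7H14BrClOS.
DoU = (2C + 2 + N − H − X) / 2 = (2·7 + 2 + 0 − 14 − 2) / 2 = 0.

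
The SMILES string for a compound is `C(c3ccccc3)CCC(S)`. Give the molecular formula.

Atom tally by fragment:
  C6H5CH2 → C:7 H:7
  CH2 → C:1 H:2
  CH2 → C:1 H:2
  CH2SH → C:1 H:3 S:1
Element totals:
  C: 10
  H: 14
  S: 1

C10H14S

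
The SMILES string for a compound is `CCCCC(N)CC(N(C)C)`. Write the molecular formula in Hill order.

C9H22N2

Atom tally by fragment:
  CH3 → C:1 H:3
  CH2 → C:1 H:2
  CH2 → C:1 H:2
  CH2 → C:1 H:2
  CH(NH2) → C:1 H:3 N:1
  CH2 → C:1 H:2
  CH2N(CH3)2 → C:3 H:8 N:1
Element totals:
  C: 9
  H: 22
  N: 2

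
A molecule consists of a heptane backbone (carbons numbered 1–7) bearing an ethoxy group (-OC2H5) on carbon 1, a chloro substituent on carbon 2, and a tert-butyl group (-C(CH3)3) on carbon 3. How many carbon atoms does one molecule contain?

13

Atom tally by fragment:
  C2H5OCH2 → C:3 H:7 O:1
  CH(Cl) → C:1 H:1 Cl:1
  CH(C(CH3)3) → C:5 H:10
  CH2 → C:1 H:2
  CH2 → C:1 H:2
  CH2 → C:1 H:2
  CH3 → C:1 H:3
Element totals:
  C: 13
  H: 27
  Cl: 1
  O: 1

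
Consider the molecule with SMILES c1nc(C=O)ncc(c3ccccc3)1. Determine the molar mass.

184.20 g/mol

Atom tally by fragment:
  pyrimidine ring core → C:4 H:4 N:2
  (− 2 ring H displaced by substituents)
  + CHO → C:1 H:1 O:1
  + C6H5 → C:6 H:5
Element totals:
  C: 11
  H: 8
  N: 2
  O: 1
Molecular formula: C11H8N2O.
  M = 11(12.011) + 8(1.008) + 2(14.007) + 15.999
    = 132.121 + 8.064 + 28.014 + 15.999 = 184.198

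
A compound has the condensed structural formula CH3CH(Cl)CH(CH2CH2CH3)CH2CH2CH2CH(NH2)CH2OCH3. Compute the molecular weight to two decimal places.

235.80 g/mol

Atom tally by fragment:
  CH3 → C:1 H:3
  CH(Cl) → C:1 H:1 Cl:1
  CH(CH2CH2CH3) → C:4 H:8
  CH2 → C:1 H:2
  CH2 → C:1 H:2
  CH2 → C:1 H:2
  CH(NH2) → C:1 H:3 N:1
  CH2OCH3 → C:2 H:5 O:1
Element totals:
  C: 12
  H: 26
  Cl: 1
  N: 1
  O: 1
Molecular formula: C12H26ClNO.
  M = 12(12.011) + 26(1.008) + 35.45 + 14.007 + 15.999
    = 144.132 + 26.208 + 35.450 + 14.007 + 15.999 = 235.796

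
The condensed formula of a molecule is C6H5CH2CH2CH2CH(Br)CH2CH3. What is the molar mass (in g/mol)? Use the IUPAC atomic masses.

Atom tally by fragment:
  C6H5CH2 → C:7 H:7
  CH2 → C:1 H:2
  CH2 → C:1 H:2
  CH(Br) → C:1 H:1 Br:1
  CH2 → C:1 H:2
  CH3 → C:1 H:3
Element totals:
  C: 12
  H: 17
  Br: 1
Molecular formula: C12H17Br.
  M = 12(12.011) + 17(1.008) + 79.904
    = 144.132 + 17.136 + 79.904 = 241.172

241.17 g/mol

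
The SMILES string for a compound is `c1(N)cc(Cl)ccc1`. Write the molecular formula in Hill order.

Atom tally by fragment:
  benzene ring core → C:6 H:6
  (− 2 ring H displaced by substituents)
  + NH2 → N:1 H:2
  + Cl → Cl:1
Element totals:
  C: 6
  H: 6
  Cl: 1
  N: 1

C6H6ClN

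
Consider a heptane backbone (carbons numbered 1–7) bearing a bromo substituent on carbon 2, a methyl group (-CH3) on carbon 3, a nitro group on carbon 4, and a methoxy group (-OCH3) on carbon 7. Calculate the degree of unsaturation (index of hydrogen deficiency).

1

Atom tally by fragment:
  CH3 → C:1 H:3
  CH(Br) → C:1 H:1 Br:1
  CH(CH3) → C:2 H:4
  CH(NO2) → C:1 H:1 N:1 O:2
  CH2 → C:1 H:2
  CH2 → C:1 H:2
  CH2OCH3 → C:2 H:5 O:1
Element totals:
  C: 9
  H: 18
  Br: 1
  N: 1
  O: 3
Molecular formula: C9H18BrNO3.
DoU = (2C + 2 + N − H − X) / 2 = (2·9 + 2 + 1 − 18 − 1) / 2 = 1.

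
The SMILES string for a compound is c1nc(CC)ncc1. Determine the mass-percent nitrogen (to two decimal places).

25.90%

Atom tally by fragment:
  pyrimidine ring core → C:4 H:4 N:2
  (− 1 ring H displaced by substituents)
  + C2H5 → C:2 H:5
Element totals:
  C: 6
  H: 8
  N: 2
Molecular formula: C6H8N2.
Molar mass = 108.144 g/mol.
Mass from N: 2 × 14.007 = 28.014 g/mol.
%N = 28.014 / 108.144 × 100 = 25.90%.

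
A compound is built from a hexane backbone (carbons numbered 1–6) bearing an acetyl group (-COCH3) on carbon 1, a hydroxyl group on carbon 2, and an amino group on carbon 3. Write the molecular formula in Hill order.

C8H17NO2

Atom tally by fragment:
  CH3COCH2 → C:3 H:5 O:1
  CH(OH) → C:1 H:2 O:1
  CH(NH2) → C:1 H:3 N:1
  CH2 → C:1 H:2
  CH2 → C:1 H:2
  CH3 → C:1 H:3
Element totals:
  C: 8
  H: 17
  N: 1
  O: 2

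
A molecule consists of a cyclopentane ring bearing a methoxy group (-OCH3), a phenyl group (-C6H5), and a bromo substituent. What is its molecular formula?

C12H15BrO

Atom tally by fragment:
  cyclopentane ring core → C:5 H:10
  (− 3 ring H displaced by substituents)
  + OCH3 → C:1 H:3 O:1
  + C6H5 → C:6 H:5
  + Br → Br:1
Element totals:
  C: 12
  H: 15
  Br: 1
  O: 1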